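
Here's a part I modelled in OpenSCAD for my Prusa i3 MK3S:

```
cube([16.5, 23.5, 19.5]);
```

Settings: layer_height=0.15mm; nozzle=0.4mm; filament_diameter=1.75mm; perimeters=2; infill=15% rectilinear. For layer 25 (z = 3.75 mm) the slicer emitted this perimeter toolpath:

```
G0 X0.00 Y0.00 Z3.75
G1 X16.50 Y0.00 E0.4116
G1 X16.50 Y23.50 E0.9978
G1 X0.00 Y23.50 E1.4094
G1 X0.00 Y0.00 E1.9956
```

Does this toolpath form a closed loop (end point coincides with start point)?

Start point (G0): (0.00, 0.00). End point (last G1): the path returns to the start — closed.

yes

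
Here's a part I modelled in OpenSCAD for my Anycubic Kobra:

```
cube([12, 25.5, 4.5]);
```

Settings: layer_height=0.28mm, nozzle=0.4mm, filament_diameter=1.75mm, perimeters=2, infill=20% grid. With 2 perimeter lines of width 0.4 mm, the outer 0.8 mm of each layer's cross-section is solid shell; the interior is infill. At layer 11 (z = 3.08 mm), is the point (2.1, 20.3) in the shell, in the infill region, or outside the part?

infill

At z = 3.08 mm: the cube (footprint 12×25.5) is included at this height. Overall, the cross-section is a single solid region. The nearest boundary edge runs (0.00, 25.50)→(0.00, 0.00); distance from the point to it = 2.10 mm. The point is inside the cross-section and 2.10 mm from the nearest boundary — more than the 0.8 mm shell width (2 × 0.4), so it's in the infill interior.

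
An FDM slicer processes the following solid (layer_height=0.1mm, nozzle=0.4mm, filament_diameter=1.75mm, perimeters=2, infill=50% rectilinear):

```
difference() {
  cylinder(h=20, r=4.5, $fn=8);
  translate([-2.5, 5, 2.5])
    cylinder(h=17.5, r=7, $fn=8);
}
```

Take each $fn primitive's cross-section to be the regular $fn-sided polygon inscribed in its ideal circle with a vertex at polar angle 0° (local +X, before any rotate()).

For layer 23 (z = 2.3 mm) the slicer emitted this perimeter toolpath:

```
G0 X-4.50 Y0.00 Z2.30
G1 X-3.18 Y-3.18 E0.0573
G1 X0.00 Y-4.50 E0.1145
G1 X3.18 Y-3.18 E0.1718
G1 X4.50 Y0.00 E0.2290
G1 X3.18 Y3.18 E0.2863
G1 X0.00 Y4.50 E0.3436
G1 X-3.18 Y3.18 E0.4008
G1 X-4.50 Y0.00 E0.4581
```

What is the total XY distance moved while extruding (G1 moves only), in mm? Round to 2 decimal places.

Sum the Euclidean lengths of each G1 segment: total = 27.54 mm.

27.54 mm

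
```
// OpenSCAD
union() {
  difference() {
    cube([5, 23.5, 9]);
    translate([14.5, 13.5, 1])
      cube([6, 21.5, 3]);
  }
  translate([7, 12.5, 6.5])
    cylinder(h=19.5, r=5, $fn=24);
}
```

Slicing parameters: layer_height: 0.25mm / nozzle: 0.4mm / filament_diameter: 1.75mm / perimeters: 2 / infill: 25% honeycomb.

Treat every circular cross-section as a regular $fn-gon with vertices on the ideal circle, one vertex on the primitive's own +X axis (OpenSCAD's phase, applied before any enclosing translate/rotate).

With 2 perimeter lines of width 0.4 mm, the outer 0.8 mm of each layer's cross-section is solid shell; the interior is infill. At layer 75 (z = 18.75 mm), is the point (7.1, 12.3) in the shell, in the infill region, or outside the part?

At z = 18.75 mm: the cube is not intersected at this z (z outside [0, 9]); the cube at (14.5, 13.5) does not reach this height (z outside [1, 4]); After the difference (first − rest): the first operand is absent here, so nothing remains; the cylinder at (7, 12.5): section is a regular 24-gon, circumradius r=5; Combining (union): only the r=5 cylinder at (7, 12.5) is present, so the union is just that shape — 1 connected region. Overall, the cross-section is a single solid region. The nearest boundary edge runs (8.29, 7.67)→(9.50, 8.17); distance from the point to it = 4.73 mm. The point is inside the cross-section and 4.73 mm from the nearest boundary — more than the 0.8 mm shell width (2 × 0.4), so it's in the infill interior.

infill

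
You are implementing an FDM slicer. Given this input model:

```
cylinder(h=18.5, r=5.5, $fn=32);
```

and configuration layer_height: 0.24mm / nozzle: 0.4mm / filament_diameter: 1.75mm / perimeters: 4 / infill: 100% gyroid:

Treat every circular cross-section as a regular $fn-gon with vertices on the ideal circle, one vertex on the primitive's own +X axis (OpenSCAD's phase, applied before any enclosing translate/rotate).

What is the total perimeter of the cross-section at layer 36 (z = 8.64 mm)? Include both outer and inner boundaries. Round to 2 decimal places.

At z = 8.64 mm: the cylinder: section is a regular 32-gon, circumradius r=5.5 (perimeter = 2·32·5.500·sin(180°/32) = 34.50 mm). Overall, the cross-section is a single solid region. Total boundary length (outer) = 34.50 mm.

34.50 mm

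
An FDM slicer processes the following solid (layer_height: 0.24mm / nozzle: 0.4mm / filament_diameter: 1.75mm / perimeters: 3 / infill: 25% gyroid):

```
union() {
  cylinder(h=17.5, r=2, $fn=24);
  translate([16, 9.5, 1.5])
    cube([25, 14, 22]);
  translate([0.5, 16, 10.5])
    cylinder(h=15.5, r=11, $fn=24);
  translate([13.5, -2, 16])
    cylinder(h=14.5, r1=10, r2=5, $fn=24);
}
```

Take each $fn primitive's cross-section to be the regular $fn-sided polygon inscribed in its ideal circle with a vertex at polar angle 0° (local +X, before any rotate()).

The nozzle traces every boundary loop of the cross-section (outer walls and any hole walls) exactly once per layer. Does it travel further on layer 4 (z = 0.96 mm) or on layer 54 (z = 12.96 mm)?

layer 54 (z = 12.96 mm)

Layer 4 (z = 0.96): the r=2 cylinder contributes a regular 24-gon of circumradius 2 (perimeter = 2·24·2.000·sin(180°/24) = 12.53 mm); the cube at (16, 9.5) is not intersected at this z (z outside [1.5, 23.5]); the cylinder at (0.5, 16) does not reach this height (z outside [10.5, 26]); the cone at (13.5, -2) is not intersected at this z (z outside [16, 30.5]); Combining (union): only the r=2 cylinder is present, so the union is just that shape — boundary = 12.53 mm. So its perimeter = 12.53 mm. Layer 54 (z = 12.96): the cylinder: section is a regular 24-gon, circumradius r=2 (perimeter = 2·24·2.000·sin(180°/24) = 12.53 mm); the 25×14 cube at (16, 9.5) contributes its full rectangle (perimeter 78.00 mm); the r=11 cylinder at (0.5, 16) gives a regular 24-gon of circumradius 11 (constant along its height) (perimeter = 2·24·11.000·sin(180°/24) = 68.92 mm); the cone at (13.5, -2) does not reach this height (z outside [16, 30.5]); Taking the union: the 3 present regions are separate (no shared area or edge), so areas and boundary lengths simply add and each stays a separate island — boundary = 159.45 mm. So its perimeter = 159.45 mm. Layer 54 is larger (159.45 vs 12.53 mm).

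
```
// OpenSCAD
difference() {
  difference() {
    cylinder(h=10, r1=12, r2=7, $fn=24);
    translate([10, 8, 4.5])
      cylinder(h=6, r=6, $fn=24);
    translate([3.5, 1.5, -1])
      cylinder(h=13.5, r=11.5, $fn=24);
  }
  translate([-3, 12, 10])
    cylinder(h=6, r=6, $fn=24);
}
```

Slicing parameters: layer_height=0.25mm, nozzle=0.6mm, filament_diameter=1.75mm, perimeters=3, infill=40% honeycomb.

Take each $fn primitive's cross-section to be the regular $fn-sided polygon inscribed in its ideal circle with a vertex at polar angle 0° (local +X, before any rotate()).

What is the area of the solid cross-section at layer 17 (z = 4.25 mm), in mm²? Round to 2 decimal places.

34.04 mm²

At z = 4.25 mm: the cone contributes a regular 24-gon of circumradius 9.875 (interpolated between r1=12 and r2=7 at t=0.425) (area = (24/2)·9.875²·sin(360°/24) = 302.87 mm²); the cylinder at (10, 8) is not intersected at this z (z outside [4.5, 10.5]); the cylinder at (3.5, 1.5): section is a regular 24-gon, circumradius r=11.5 (area = (24/2)·11.500²·sin(360°/24) = 410.75 mm²); Taking the first minus the rest: starting from the cone (302.87 mm²), the r=11.5 cylinder at (3.5, 1.5) partially overlaps it — only the 268.83 mm² overlap (of its 410.75 mm²) is removed, clipping the outline — area = 34.04 mm²; the cylinder at (-3, 12) is not intersected at this z (z outside [10, 16]); After the difference (first − rest): none of the subtracted shapes is present at this height, so that combined region is unchanged — area = 34.04 mm². Overall, the cross-section is a single solid region. Net area = 34.04 mm².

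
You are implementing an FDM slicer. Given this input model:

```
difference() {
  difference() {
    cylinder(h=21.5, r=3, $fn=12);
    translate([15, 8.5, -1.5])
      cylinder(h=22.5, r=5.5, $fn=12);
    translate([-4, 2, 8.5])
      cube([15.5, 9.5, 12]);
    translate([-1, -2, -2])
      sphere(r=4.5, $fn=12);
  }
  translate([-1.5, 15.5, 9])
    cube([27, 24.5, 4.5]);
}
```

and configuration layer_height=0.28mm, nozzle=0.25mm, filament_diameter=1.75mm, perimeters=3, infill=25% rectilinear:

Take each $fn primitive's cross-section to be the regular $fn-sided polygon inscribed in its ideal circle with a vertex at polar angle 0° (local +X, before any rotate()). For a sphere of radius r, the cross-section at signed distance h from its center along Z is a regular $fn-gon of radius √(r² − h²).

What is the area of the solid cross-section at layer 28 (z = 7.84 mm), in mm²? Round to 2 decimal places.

27.00 mm²

At z = 7.84 mm: the r=3 cylinder gives a regular 12-gon of circumradius 3 (constant along its height) (area = (12/2)·3.000²·sin(360°/12) = 27.00 mm²); the r=5.5 cylinder at (15, 8.5) gives a regular 12-gon of circumradius 5.5 (constant along its height) (area = (12/2)·5.500²·sin(360°/12) = 90.75 mm²); the cube at (-4, 2) is not intersected at this z (z outside [8.5, 20.5]); the sphere at (-1, -2) is absent (|z−center|=9.840 > r=4.5); Taking the first minus the rest: starting from the r=3 cylinder (27.00 mm²), the r=5.5 cylinder at (15, 8.5) misses the remaining region (no effect) — area = 27.00 mm²; the cube at (-1.5, 15.5) does not reach this height (z outside [9, 13.5]); Taking the first minus the rest: none of the subtracted shapes is present at this height, so the result so far is unchanged — area = 27.00 mm². Overall, the cross-section is a single solid region. Net area = 27.00 mm².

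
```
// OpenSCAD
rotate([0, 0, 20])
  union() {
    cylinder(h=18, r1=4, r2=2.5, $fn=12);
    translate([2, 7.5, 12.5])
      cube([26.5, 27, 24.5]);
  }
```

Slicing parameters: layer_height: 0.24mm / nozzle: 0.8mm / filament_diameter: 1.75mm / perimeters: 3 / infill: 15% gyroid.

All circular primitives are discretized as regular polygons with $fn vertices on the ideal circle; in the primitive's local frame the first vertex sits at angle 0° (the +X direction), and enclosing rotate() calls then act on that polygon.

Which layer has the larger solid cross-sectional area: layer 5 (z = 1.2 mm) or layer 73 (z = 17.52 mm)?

layer 73 (z = 17.52 mm)

Layer 5 (z = 1.2): the cone: at t=0.067 of its height the radius interpolates to r₁+(r₂−r₁)t = 3.900, giving a regular 12-gon of that circumradius (area = (12/2)·3.900²·sin(360°/12) = 45.63 mm²); the cube at (2, 7.5) is not intersected at this z (z outside [12.5, 37]); Taking the union: only the cone is present, so the union is just that shape — area = 45.63 mm²; (whole slice rotated 20° about Z — lengths, areas and connectivity unchanged). So its area = 45.63 mm². Layer 73 (z = 17.52): the cone (r1=4→r2=2.5) has section circumradius 2.540 here — a regular 12-gon (area = (12/2)·2.540²·sin(360°/12) = 19.35 mm²); the 26.5×27 cube at (2, 7.5) contributes its full rectangle (area 715.50 mm²); Taking the union: the 2 present regions are separate (no shared area or edge), so areas and boundary lengths simply add and each stays a separate island — area = 734.85 mm²; (whole slice rotated 20° about Z — lengths, areas and connectivity unchanged). So its area = 734.85 mm². Layer 73 is larger (734.85 vs 45.63 mm²).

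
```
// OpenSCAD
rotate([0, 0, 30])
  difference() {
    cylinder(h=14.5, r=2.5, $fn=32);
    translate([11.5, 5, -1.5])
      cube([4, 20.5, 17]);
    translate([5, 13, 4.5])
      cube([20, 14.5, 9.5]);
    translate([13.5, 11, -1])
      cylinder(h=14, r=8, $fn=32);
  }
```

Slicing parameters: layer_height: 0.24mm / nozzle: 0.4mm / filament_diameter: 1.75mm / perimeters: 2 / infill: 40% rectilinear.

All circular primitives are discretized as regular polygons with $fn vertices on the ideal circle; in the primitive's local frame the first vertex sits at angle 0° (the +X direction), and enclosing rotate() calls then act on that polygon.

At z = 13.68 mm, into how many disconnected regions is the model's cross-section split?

At z = 13.68 mm: the cylinder: section is a regular 32-gon, circumradius r=2.5; the cube at (11.5, 5) is present — its section is the full 4×20.5 rectangle; the cube at (5, 13) is present — its section is the full 20×14.5 rectangle; the cylinder at (13.5, 11) is not intersected at this z (z outside [-1, 13]); Taking the first minus the rest: starting from the r=2.5 cylinder, the 4×20.5 cube at (11.5, 5) misses the remaining region (no effect); the 20×14.5 cube at (5, 13) misses the remaining region (no effect) — 1 connected region; (rotated 30° about Z; rotation is an isometry so areas/perimeters/island counts are preserved). The result has 1 disconnected region.

1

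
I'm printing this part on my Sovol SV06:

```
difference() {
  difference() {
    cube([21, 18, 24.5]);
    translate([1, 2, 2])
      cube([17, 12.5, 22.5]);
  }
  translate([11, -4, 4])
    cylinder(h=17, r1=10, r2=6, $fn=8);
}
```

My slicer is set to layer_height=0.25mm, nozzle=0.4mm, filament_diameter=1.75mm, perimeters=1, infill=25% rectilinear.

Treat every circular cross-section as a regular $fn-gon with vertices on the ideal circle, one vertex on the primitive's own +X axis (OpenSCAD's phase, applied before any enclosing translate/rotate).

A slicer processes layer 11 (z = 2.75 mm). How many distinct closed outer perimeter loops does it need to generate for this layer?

At z = 2.75 mm: the cube is present — its section is the full 21×18 rectangle; the cube at (1, 2) is present — its section is the full 17×12.5 rectangle; Taking the first minus the rest: starting from the 21×18 cube, the 17×12.5 cube at (1, 2) lies wholly inside it (removes its full 212.50 mm² and its 59.00 mm outline becomes a hole wall) — 1 connected region with 1 hole; the cone at (11, -4) is not intersected at this z (z outside [4, 21]); After the difference (first − rest): none of the subtracted shapes is present at this height, so the result so far is unchanged — 1 connected region with 1 hole. The result has 1 disconnected region.

1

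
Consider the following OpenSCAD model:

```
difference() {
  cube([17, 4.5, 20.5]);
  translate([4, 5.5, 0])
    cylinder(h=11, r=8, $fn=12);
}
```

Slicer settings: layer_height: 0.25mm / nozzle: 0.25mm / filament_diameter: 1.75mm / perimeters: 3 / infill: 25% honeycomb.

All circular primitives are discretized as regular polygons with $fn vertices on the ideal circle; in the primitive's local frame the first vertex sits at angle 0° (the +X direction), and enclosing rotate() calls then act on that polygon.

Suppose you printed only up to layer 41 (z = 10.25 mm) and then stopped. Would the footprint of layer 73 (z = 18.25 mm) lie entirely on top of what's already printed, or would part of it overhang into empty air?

Compare the two slices. At z = 10.25: the cube (footprint 17×4.5) is included at this height (area 76.50 mm²); the r=8 cylinder at (4, 5.5) contributes a regular 12-gon of circumradius 8 (area = (12/2)·8.000²·sin(360°/12) = 192.00 mm²); After the difference (first − rest): starting from the 17×4.5 cube (76.50 mm²), the r=8 cylinder at (4, 5.5) partially overlaps it — only the 49.26 mm² overlap (of its 192.00 mm²) is removed, clipping the outline — area = 27.24 mm². At z = 18.25: the cube (footprint 17×4.5) is included at this height (area 76.50 mm²); the cylinder at (4, 5.5) is absent (z outside [0, 11]); After the difference (first − rest): none of the subtracted shapes is present at this height, so the 17×4.5 cube is unchanged — area = 76.50 mm². Checking containment: at z = 18.25 the cross-section extends beyond the z = 10.25 cross-section by about 49.26 mm².

part overhangs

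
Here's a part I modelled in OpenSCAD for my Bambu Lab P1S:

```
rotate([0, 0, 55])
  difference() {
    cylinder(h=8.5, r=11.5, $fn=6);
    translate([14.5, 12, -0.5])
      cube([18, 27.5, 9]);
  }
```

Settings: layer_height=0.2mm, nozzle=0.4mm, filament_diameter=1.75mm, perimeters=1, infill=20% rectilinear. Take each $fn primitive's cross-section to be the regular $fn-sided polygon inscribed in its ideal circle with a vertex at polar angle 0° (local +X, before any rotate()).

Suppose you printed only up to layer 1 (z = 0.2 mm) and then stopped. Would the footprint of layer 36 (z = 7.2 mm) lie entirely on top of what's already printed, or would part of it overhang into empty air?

entirely on top

Compare the two slices. At z = 0.2: the cylinder: section is a regular 6-gon, circumradius r=11.5 (area = (6/2)·11.500²·sin(360°/6) = 343.60 mm²); the cube at (14.5, 12) is present — its section is the full 18×27.5 rectangle (area 495.00 mm²); Taking the first minus the rest: starting from the r=11.5 cylinder (343.60 mm²), the 18×27.5 cube at (14.5, 12) misses the remaining region (no effect) — area = 343.60 mm²; (whole slice rotated 55° about Z — lengths, areas and connectivity unchanged). At z = 7.2: the r=11.5 cylinder contributes a regular 6-gon of circumradius 11.5 (area = (6/2)·11.500²·sin(360°/6) = 343.60 mm²); the cube at (14.5, 12) is present — its section is the full 18×27.5 rectangle (area 495.00 mm²); After the difference (first − rest): starting from the r=11.5 cylinder (343.60 mm²), the 18×27.5 cube at (14.5, 12) misses the remaining region (no effect) — area = 343.60 mm²; (whole slice rotated 55° about Z — lengths, areas and connectivity unchanged). Checking containment: the cross-section at z = 7.2 is a subset of the cross-section at z = 0.2.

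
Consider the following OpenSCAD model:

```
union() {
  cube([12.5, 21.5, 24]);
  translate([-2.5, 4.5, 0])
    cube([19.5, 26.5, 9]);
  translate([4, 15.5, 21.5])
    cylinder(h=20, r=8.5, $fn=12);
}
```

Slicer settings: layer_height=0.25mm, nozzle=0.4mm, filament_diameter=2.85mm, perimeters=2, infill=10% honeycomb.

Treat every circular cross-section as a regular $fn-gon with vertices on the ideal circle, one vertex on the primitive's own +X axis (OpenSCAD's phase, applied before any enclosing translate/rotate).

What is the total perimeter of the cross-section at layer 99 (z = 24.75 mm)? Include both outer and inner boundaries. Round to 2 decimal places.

52.80 mm

At z = 24.75 mm: the cube does not reach this height (z outside [0, 24]); the cube at (-2.5, 4.5) is not intersected at this z (z outside [0, 9]); the cylinder at (4, 15.5): section is a regular 12-gon, circumradius r=8.5 (perimeter = 2·12·8.500·sin(180°/12) = 52.80 mm); Combining (union): only the r=8.5 cylinder at (4, 15.5) is present, so the union is just that shape — boundary = 52.80 mm. Overall, the cross-section is a single solid region. Total boundary length (outer) = 52.80 mm.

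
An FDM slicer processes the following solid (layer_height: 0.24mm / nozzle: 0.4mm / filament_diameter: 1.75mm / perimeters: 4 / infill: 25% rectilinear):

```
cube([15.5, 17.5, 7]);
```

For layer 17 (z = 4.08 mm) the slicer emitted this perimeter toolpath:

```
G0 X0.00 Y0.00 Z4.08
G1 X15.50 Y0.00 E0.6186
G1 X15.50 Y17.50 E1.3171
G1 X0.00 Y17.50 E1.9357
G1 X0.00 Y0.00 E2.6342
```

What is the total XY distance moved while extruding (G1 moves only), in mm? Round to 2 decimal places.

Sum the Euclidean lengths of each G1 segment: total = 66.00 mm.

66.00 mm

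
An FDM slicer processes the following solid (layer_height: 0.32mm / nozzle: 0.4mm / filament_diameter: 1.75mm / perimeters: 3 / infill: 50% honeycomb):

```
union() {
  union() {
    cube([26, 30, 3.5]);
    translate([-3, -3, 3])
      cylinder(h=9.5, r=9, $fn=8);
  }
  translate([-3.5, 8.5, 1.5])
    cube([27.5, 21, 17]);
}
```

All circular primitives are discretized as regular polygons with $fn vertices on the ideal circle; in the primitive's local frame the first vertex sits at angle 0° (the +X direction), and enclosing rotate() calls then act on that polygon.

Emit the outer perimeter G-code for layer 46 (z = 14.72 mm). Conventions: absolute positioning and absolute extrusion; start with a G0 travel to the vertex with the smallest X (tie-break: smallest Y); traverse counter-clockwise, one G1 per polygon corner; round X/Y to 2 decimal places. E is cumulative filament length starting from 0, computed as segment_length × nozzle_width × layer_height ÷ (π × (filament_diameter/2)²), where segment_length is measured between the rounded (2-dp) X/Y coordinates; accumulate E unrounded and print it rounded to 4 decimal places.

At z = 14.72 mm: the cube is absent (z outside [0, 3.5]); the cylinder at (-3, -3) does not reach this height (z outside [3, 12.5]); Combining (union): nothing is present at this height; the cube at (-3.5, 8.5) (footprint 27.5×21) is included at this height; Merging all regions: only the 27.5×21 cube at (-3.5, 8.5) is present, so the union is just that shape — 1 connected region. The outline is a single polygon with 4 vertices. Extrusion per mm of travel: 0.4 × 0.32 / (π × 0.875²) = 0.053216. Accumulating E over each segment gives final E = 5.1620.

G0 X-3.50 Y8.50 Z14.72
G1 X24.00 Y8.50 E1.4634
G1 X24.00 Y29.50 E2.5810
G1 X-3.50 Y29.50 E4.0444
G1 X-3.50 Y8.50 E5.1620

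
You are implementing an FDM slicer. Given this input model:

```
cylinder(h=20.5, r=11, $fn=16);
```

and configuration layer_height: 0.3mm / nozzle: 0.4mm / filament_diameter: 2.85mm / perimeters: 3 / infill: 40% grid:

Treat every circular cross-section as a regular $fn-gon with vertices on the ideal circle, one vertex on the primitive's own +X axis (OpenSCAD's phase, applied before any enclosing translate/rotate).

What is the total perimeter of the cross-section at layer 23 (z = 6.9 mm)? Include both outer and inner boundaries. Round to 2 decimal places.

At z = 6.9 mm: the cylinder: section is a regular 16-gon, circumradius r=11 (perimeter = 2·16·11.000·sin(180°/16) = 68.67 mm). Overall, the cross-section is a single solid region. Total boundary length (outer) = 68.67 mm.

68.67 mm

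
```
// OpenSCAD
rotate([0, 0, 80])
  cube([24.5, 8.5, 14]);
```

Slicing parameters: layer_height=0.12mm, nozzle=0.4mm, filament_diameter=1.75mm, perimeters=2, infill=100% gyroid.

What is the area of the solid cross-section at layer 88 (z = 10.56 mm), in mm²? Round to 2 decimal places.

At z = 10.56 mm: the 24.5×8.5 cube contributes its full rectangle (area 208.25 mm²); (rotated 80° about Z; rotation is an isometry so areas/perimeters/island counts are preserved). Overall, the cross-section is a single solid region. Net area = 208.25 mm².

208.25 mm²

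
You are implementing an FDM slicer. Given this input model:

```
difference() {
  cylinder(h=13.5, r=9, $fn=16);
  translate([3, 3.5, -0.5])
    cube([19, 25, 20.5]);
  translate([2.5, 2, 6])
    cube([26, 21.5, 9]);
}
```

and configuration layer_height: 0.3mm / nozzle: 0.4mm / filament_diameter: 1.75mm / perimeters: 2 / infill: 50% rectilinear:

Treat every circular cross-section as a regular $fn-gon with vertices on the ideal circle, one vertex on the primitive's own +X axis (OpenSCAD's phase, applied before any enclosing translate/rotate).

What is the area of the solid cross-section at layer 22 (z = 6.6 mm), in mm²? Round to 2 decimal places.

At z = 6.6 mm: the r=9 cylinder gives a regular 16-gon of circumradius 9 (constant along its height) (area = (16/2)·9.000²·sin(360°/16) = 247.98 mm²); the cube at (3, 3.5) (footprint 19×25) is included at this height (area 475.00 mm²); the cube at (2.5, 2) is present — its section is the full 26×21.5 rectangle (area 559.00 mm²); Subtracting the remaining from the first: starting from the r=9 cylinder (247.98 mm²), the 19×25 cube at (3, 3.5) partially overlaps it — only the 16.11 mm² overlap (of its 475.00 mm²) is removed, clipping the outline; the 26×21.5 cube at (2.5, 2) partially overlaps it — only the 11.41 mm² overlap (of its 559.00 mm²) is removed, clipping the outline — area = 220.46 mm². Overall, the cross-section is a single solid region. Net area = 220.46 mm².

220.46 mm²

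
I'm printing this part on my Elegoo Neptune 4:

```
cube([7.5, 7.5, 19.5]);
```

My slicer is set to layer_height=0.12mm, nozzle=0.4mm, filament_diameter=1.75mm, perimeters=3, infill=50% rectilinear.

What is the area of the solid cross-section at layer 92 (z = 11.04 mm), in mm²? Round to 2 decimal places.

At z = 11.04 mm: the 7.5×7.5 cube contributes its full rectangle (area 56.25 mm²). Overall, the cross-section is a single solid region. Net area = 56.25 mm².

56.25 mm²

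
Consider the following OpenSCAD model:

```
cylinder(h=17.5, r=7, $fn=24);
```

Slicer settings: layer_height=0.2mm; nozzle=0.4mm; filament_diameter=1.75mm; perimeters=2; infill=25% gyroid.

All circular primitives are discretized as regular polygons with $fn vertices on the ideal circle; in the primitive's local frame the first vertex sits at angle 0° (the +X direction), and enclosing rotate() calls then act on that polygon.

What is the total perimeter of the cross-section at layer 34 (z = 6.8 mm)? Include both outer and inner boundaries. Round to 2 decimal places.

43.86 mm

At z = 6.8 mm: the cylinder: section is a regular 24-gon, circumradius r=7 (perimeter = 2·24·7.000·sin(180°/24) = 43.86 mm). Overall, the cross-section is a single solid region. Total boundary length (outer) = 43.86 mm.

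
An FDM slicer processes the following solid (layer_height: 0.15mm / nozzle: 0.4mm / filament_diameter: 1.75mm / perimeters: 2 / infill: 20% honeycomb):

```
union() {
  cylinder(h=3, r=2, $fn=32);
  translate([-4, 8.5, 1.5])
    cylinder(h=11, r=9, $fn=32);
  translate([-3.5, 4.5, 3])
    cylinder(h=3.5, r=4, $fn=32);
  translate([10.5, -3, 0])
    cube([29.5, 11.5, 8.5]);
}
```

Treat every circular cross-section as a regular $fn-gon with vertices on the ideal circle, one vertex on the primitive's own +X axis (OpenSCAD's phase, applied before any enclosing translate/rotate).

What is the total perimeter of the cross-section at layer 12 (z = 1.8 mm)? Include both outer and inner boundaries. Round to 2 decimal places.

142.19 mm

At z = 1.8 mm: the r=2 cylinder contributes a regular 32-gon of circumradius 2 (perimeter = 2·32·2.000·sin(180°/32) = 12.55 mm); the r=9 cylinder at (-4, 8.5) gives a regular 32-gon of circumradius 9 (constant along its height) (perimeter = 2·32·9.000·sin(180°/32) = 56.46 mm); the cylinder at (-3.5, 4.5) is absent (z outside [3, 6.5]); the cube at (10.5, -3) (footprint 29.5×11.5) is included at this height (perimeter 82.00 mm); Taking the union: the regions partially overlap (shared area 4.30 mm²), so the edge portions inside another operand are dropped and the merged outline is re-measured after clipping — boundary = 142.19 mm. Overall, the cross-section has 2 separate islands. Total boundary length (outer) = 142.19 mm.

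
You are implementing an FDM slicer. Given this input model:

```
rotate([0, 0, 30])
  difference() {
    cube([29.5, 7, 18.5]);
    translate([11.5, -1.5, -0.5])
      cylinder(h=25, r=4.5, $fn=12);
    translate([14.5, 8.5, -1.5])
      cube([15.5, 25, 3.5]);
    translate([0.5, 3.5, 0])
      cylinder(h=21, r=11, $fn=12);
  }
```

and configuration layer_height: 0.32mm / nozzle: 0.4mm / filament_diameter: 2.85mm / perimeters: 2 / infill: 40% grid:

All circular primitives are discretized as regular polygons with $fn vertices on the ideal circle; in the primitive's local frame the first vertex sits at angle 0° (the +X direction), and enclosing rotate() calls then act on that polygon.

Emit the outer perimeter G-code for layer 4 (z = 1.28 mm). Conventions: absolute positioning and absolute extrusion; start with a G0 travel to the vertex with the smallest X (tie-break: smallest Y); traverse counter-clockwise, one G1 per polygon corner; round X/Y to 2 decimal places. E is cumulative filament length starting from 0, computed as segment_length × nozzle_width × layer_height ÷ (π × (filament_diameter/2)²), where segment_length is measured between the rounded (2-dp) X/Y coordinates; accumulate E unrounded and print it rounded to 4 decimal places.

At z = 1.28 mm: the cube is present — its section is the full 29.5×7 rectangle; the r=4.5 cylinder at (11.5, -1.5) contributes a regular 12-gon of circumradius 4.5; the 15.5×25 cube at (14.5, 8.5) contributes its full rectangle; the r=11 cylinder at (0.5, 3.5) contributes a regular 12-gon of circumradius 11; Subtracting the remaining from the first: starting from the 29.5×7 cube, the r=4.5 cylinder at (11.5, -1.5) partially overlaps it — only the 17.48 mm² overlap (of its 60.75 mm²) is removed, clipping the outline; the 15.5×25 cube at (14.5, 8.5) misses the remaining region (no effect); the r=11 cylinder at (0.5, 3.5) partially overlaps it — only the 70.08 mm² overlap (of its 363.00 mm²) is removed, clipping the outline — 1 connected region; (rotated 30° about Z; rotation is an isometry so areas/perimeters/island counts are preserved). The outline is a single polygon with 9 vertices. Extrusion per mm of travel: 0.4 × 0.32 / (π × 1.425²) = 0.020065. Accumulating E over each segment gives final E = 0.9953.

G0 X5.65 Y11.34 Z1.28
G1 X8.21 Y8.78 E0.0726
G1 X8.35 Y8.24 E0.0838
G1 X8.46 Y8.35 E0.0870
G1 X10.71 Y8.95 E0.1337
G1 X12.96 Y8.35 E0.1804
G1 X13.51 Y7.80 E0.1960
G1 X25.55 Y14.75 E0.4749
G1 X22.05 Y20.81 E0.6154
G1 X5.65 Y11.34 E0.9953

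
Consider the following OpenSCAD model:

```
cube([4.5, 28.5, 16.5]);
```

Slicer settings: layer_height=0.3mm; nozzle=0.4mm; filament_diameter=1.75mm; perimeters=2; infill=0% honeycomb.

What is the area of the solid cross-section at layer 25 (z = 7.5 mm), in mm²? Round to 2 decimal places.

At z = 7.5 mm: the 4.5×28.5 cube contributes its full rectangle (area 128.25 mm²). Overall, the cross-section is a single solid region. Net area = 128.25 mm².

128.25 mm²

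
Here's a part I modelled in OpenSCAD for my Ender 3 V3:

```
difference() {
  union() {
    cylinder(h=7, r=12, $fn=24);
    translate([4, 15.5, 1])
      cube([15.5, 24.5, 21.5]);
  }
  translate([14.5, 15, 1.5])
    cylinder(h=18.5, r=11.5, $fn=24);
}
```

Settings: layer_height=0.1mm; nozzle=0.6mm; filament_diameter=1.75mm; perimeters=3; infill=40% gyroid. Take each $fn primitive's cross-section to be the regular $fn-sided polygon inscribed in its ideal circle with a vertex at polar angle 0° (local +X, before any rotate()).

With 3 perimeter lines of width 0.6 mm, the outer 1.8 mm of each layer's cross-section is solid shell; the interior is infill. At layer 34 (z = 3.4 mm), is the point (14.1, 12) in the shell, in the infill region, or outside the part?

outside

At z = 3.4 mm: the cylinder: section is a regular 24-gon, circumradius r=12; the cube at (4, 15.5) is present — its section is the full 15.5×24.5 rectangle; Taking the union: the 2 present regions are separate (no shared area or edge), so areas and boundary lengths simply add and each stays a separate island — 2 connected regions; the r=11.5 cylinder at (14.5, 15) contributes a regular 24-gon of circumradius 11.5; After the difference (first − rest): starting from the result so far, the r=11.5 cylinder at (14.5, 15) partially overlaps it — only the 165.05 mm² overlap (of its 410.75 mm²) is removed, clipping the outline — 2 connected regions. Overall, the cross-section has 2 separate islands. The nearest boundary edge runs (8.75, 5.04)→(11.21, 4.02); distance from the point to it = 8.48 mm. The point is not inside any of the regions above, so it lies outside the cross-section (8.48 mm from the nearest boundary).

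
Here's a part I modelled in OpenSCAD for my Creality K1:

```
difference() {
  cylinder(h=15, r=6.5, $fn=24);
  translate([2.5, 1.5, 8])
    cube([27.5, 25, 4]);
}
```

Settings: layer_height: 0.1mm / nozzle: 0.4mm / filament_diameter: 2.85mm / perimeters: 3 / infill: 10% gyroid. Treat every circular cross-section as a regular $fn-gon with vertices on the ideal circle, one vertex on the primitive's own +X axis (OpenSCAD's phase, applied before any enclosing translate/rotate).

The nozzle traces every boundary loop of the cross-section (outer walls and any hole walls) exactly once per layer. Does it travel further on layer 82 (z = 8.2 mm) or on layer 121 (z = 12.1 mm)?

layer 82 (z = 8.2 mm)

Layer 82 (z = 8.2): the cylinder: section is a regular 24-gon, circumradius r=6.5 (perimeter = 2·24·6.500·sin(180°/24) = 40.72 mm); the cube at (2.5, 1.5) is present — its section is the full 27.5×25 rectangle (perimeter 105.00 mm); Subtracting the remaining from the first: starting from the r=6.5 cylinder, the 27.5×25 cube at (2.5, 1.5) partially overlaps it — only the 11.21 mm² overlap (of its 687.50 mm²) is removed, clipping the outline — boundary = 42.88 mm. So its perimeter = 42.88 mm. Layer 121 (z = 12.1): the cylinder: section is a regular 24-gon, circumradius r=6.5 (perimeter = 2·24·6.500·sin(180°/24) = 40.72 mm); the cube at (2.5, 1.5) is not intersected at this z (z outside [8, 12]); Taking the first minus the rest: none of the subtracted shapes is present at this height, so the r=6.5 cylinder is unchanged — boundary = 40.72 mm. So its perimeter = 40.72 mm. Layer 82 is larger (42.88 vs 40.72 mm).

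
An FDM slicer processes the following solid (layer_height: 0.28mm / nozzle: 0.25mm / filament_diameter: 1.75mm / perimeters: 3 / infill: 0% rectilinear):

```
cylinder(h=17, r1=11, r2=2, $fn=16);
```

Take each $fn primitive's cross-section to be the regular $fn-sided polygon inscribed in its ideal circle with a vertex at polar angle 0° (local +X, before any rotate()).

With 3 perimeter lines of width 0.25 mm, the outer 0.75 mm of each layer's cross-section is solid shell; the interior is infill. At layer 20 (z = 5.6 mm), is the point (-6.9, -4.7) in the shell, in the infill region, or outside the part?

outside

At z = 5.6 mm: the cone contributes a regular 16-gon of circumradius 8.035 (interpolated between r1=11 and r2=2 at t=0.329). Overall, the cross-section is a single solid region. The nearest boundary edge runs (-7.42, -3.07)→(-5.68, -5.68); distance from the point to it = 0.47 mm. The point is not inside any of the regions above, so it lies outside the cross-section (0.47 mm from the nearest boundary).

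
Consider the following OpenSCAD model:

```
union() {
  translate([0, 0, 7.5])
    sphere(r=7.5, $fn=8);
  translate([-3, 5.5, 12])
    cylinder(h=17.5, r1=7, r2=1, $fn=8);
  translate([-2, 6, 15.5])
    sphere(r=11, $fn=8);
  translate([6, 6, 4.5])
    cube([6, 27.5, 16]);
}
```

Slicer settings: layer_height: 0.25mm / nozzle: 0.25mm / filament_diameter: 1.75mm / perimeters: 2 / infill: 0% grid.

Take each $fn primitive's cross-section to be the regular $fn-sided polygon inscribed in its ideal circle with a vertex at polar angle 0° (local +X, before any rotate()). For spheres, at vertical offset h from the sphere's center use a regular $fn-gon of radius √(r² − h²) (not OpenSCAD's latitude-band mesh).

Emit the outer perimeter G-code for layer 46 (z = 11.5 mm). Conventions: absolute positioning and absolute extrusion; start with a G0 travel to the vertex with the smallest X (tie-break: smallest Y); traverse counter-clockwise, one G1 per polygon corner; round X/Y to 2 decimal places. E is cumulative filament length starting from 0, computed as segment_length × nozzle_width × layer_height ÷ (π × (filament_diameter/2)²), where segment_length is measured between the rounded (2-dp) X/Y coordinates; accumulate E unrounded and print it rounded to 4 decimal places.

G0 X-12.25 Y6.00 Z11.50
G1 X-9.25 Y-1.25 E0.2039
G1 X-5.12 Y-2.95 E0.3199
G1 X-4.49 Y-4.49 E0.3632
G1 X0.00 Y-6.34 E0.4894
G1 X4.49 Y-4.49 E0.6155
G1 X6.34 Y0.00 E0.7417
G1 X6.05 Y0.70 E0.7614
G1 X8.25 Y6.00 E0.9105
G1 X12.00 Y6.00 E1.0080
G1 X12.00 Y33.50 E1.7225
G1 X6.00 Y33.50 E1.8784
G1 X6.00 Y11.42 E2.4522
G1 X5.25 Y13.25 E2.5036
G1 X-2.00 Y16.25 E2.7075
G1 X-9.25 Y13.25 E2.9113
G1 X-12.25 Y6.00 E3.1152

At z = 11.5 mm: the r=7.5 sphere contributes a regular 8-gon of circumradius √(7.5²−4²) = 6.344; the cone at (-3, 5.5) does not reach this height (z outside [12, 29.5]); the sphere at (-2, 6): section is a regular 8-gon, circumradius = √(r²−h²) = √(11²−4²) = 10.247; the cube at (6, 6) (footprint 6×27.5) is included at this height; Combining (union): the regions partially overlap (shared area 96.08 mm²), so overlapping operands fuse into one piece — 1 connected region. The outline is a single polygon with 16 vertices. Extrusion per mm of travel: 0.25 × 0.25 / (π × 0.875²) = 0.025984. Accumulating E over each segment gives final E = 3.1152.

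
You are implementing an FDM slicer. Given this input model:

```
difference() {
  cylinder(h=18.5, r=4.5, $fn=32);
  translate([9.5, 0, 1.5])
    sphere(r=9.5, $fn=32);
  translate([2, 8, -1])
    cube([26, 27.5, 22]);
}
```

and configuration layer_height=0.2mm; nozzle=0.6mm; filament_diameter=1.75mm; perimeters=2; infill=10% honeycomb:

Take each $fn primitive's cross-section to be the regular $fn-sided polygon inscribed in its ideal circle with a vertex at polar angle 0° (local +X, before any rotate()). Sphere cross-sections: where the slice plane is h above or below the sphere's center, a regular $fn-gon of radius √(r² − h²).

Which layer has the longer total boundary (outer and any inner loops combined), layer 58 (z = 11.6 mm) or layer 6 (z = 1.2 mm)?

Layer 58 (z = 11.6): the r=4.5 cylinder contributes a regular 32-gon of circumradius 4.5 (perimeter = 2·32·4.500·sin(180°/32) = 28.23 mm); the sphere at (9.5, 0) is not intersected at this z (|z−center|=10.100 > r=9.5); the 26×27.5 cube at (2, 8) contributes its full rectangle (perimeter 107.00 mm); After the difference (first − rest): starting from the r=4.5 cylinder, the 26×27.5 cube at (2, 8) misses the remaining region (no effect) — boundary = 28.23 mm. So its perimeter = 28.23 mm. Layer 6 (z = 1.2): the r=4.5 cylinder gives a regular 32-gon of circumradius 4.5 (constant along its height) (perimeter = 2·32·4.500·sin(180°/32) = 28.23 mm); the sphere at (9.5, 0): section is a regular 32-gon, circumradius = √(r²−h²) = √(9.5²−0.3²) = 9.495 (perimeter = 2·32·9.495·sin(180°/32) = 59.56 mm); the 26×27.5 cube at (2, 8) contributes its full rectangle (perimeter 107.00 mm); Taking the first minus the rest: starting from the r=4.5 cylinder, the r=9.5 sphere at (9.5, 0) partially overlaps it — only the 28.10 mm² overlap (of its 281.43 mm²) is removed, clipping the outline; the 26×27.5 cube at (2, 8) misses the remaining region (no effect) — boundary = 25.41 mm. So its perimeter = 25.41 mm. Layer 58 is larger (28.23 vs 25.41 mm).

layer 58 (z = 11.6 mm)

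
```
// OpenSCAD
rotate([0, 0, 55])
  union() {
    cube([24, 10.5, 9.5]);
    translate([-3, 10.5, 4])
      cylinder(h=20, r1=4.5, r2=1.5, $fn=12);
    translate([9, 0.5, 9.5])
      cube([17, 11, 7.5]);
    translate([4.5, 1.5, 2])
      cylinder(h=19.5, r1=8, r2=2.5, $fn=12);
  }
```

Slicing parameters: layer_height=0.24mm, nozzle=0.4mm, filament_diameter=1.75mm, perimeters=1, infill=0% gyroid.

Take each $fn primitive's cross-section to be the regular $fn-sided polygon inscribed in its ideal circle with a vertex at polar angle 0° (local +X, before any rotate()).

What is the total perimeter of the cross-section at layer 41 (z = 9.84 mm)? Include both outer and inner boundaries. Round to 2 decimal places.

At z = 9.84 mm: the cube does not reach this height (z outside [0, 9.5]); the cone at (-3, 10.5): at t=0.292 of its height the radius interpolates to r₁+(r₂−r₁)t = 3.624, giving a regular 12-gon of that circumradius (perimeter = 2·12·3.624·sin(180°/12) = 22.51 mm); the cube at (9, 0.5) (footprint 17×11) is included at this height (perimeter 56.00 mm); the cone at (4.5, 1.5): at t=0.402 of its height the radius interpolates to r₁+(r₂−r₁)t = 5.789, giving a regular 12-gon of that circumradius (perimeter = 2·12·5.789·sin(180°/12) = 35.96 mm); Taking the union: the regions partially overlap (shared area 3.89 mm²), so the edge portions inside another operand are dropped and the merged outline is re-measured after clipping — boundary = 104.28 mm; (whole slice rotated 55° about Z — lengths, areas and connectivity unchanged). Overall, the cross-section has 2 separate islands. Total boundary length (outer) = 104.28 mm.

104.28 mm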